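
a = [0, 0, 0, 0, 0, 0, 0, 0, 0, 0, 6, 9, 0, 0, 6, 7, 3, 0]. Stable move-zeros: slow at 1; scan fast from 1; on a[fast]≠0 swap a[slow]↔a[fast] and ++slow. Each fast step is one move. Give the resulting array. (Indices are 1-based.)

[6, 9, 6, 7, 3, 0, 0, 0, 0, 0, 0, 0, 0, 0, 0, 0, 0, 0]

(s=1,f=1) a[fast]=0 → fast++
(s=1,f=2) a[fast]=0 → fast++
(s=1,f=3) a[fast]=0 → fast++
(s=1,f=4) a[fast]=0 → fast++
(s=1,f=5) a[fast]=0 → fast++
(s=1,f=6) a[fast]=0 → fast++
(s=1,f=7) a[fast]=0 → fast++
(s=1,f=8) a[fast]=0 → fast++
(s=1,f=9) a[fast]=0 → fast++
(s=1,f=10) a[fast]=0 → fast++
(s=1,f=11) a[fast]=6≠0 swap→a[1]=6 → slow++,fast++
(s=2,f=12) a[fast]=9≠0 swap→a[2]=9 → slow++,fast++
(s=3,f=13) a[fast]=0 → fast++
(s=3,f=14) a[fast]=0 → fast++
(s=3,f=15) a[fast]=6≠0 swap→a[3]=6 → slow++,fast++
(s=4,f=16) a[fast]=7≠0 swap→a[4]=7 → slow++,fast++
(s=5,f=17) a[fast]=3≠0 swap→a[5]=3 → slow++,fast++
(s=6,f=18) a[fast]=0 → fast++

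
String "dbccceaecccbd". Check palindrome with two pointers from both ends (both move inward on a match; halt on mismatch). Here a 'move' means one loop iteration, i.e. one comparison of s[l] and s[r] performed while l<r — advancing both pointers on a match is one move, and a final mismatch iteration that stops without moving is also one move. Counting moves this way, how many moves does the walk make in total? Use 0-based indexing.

6 moves

[0,12] 'd'=='d' → l++,r--
[1,11] 'b'=='b' → l++,r--
[2,10] 'c'=='c' → l++,r--
[3,9] 'c'=='c' → l++,r--
[4,8] 'c'=='c' → l++,r--
[5,7] 'e'=='e' → l++,r--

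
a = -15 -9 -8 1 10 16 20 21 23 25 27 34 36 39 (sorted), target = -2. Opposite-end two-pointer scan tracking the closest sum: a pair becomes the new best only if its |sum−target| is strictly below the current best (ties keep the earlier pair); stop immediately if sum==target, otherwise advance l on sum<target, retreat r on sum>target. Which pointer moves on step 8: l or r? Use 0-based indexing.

l=0 r=13: -15+39=24 d=26 *, r--
l=0 r=12: -15+36=21 d=23 *, r--
l=0 r=11: -15+34=19 d=21 *, r--
l=0 r=10: -15+27=12 d=14 *, r--
l=0 r=9: -15+25=10 d=12 *, r--
l=0 r=8: -15+23=8 d=10 *, r--
l=0 r=7: -15+21=6 d=8 *, r--
l=0 r=6: -15+20=5 d=7 *, r--

r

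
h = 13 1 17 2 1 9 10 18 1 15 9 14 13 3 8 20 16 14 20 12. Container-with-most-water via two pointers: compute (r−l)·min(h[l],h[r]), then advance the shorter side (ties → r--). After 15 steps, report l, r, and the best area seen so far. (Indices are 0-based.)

l=14, r=18, best area=272

l=0 r=19: min(13,12)*19=228 best=228 *, r--
l=0 r=18: min(13,20)*18=234 best=234 *, l++
l=1 r=18: min(1,20)*17=17 best=234, l++
l=2 r=18: min(17,20)*16=272 best=272 *, l++
l=3 r=18: min(2,20)*15=30 best=272, l++
l=4 r=18: min(1,20)*14=14 best=272, l++
l=5 r=18: min(9,20)*13=117 best=272, l++
l=6 r=18: min(10,20)*12=120 best=272, l++
l=7 r=18: min(18,20)*11=198 best=272, l++
l=8 r=18: min(1,20)*10=10 best=272, l++
l=9 r=18: min(15,20)*9=135 best=272, l++
l=10 r=18: min(9,20)*8=72 best=272, l++
l=11 r=18: min(14,20)*7=98 best=272, l++
l=12 r=18: min(13,20)*6=78 best=272, l++
l=13 r=18: min(3,20)*5=15 best=272, l++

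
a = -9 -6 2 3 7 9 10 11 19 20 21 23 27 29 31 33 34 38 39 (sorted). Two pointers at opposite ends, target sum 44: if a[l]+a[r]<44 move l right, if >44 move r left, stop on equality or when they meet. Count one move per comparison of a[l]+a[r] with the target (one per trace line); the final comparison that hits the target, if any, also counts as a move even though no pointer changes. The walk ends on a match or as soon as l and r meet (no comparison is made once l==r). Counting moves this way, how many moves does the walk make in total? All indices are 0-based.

l=0 r=18: -9+39=30 <44, l++
l=1 r=18: -6+39=33 <44, l++
l=2 r=18: 2+39=41 <44, l++
l=3 r=18: 3+39=42 <44, l++
l=4 r=18: 7+39=46 >44, r--
l=4 r=17: 7+38=45 >44, r--
l=4 r=16: 7+34=41 <44, l++
l=5 r=16: 9+34=43 <44, l++
l=6 r=16: 10+34=44, found

9 moves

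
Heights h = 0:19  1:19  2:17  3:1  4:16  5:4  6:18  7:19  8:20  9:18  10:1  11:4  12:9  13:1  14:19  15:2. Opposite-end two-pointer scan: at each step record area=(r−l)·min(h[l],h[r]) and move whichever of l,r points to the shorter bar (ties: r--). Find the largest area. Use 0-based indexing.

[0,15] min(19,2)*15=30 best=30 * → r--
[0,14] min(19,19)*14=266 best=266 * → r--
[0,13] min(19,1)*13=13 best=266 → r--
[0,12] min(19,9)*12=108 best=266 → r--
[0,11] min(19,4)*11=44 best=266 → r--
[0,10] min(19,1)*10=10 best=266 → r--
[0,9] min(19,18)*9=162 best=266 → r--
[0,8] min(19,20)*8=152 best=266 → l++
[1,8] min(19,20)*7=133 best=266 → l++
[2,8] min(17,20)*6=102 best=266 → l++
[3,8] min(1,20)*5=5 best=266 → l++
[4,8] min(16,20)*4=64 best=266 → l++
[5,8] min(4,20)*3=12 best=266 → l++
[6,8] min(18,20)*2=36 best=266 → l++
[7,8] min(19,20)*1=19 best=266 → l++

max area = 266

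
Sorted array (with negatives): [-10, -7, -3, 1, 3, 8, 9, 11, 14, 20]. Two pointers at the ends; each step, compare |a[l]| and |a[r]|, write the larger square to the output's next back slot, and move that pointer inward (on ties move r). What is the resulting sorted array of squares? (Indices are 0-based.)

[0,9] |-10|<=|20| out[9]=400 → r--
[0,8] |-10|<=|14| out[8]=196 → r--
[0,7] |-10|<=|11| out[7]=121 → r--
[0,6] |-10|>|9| out[6]=100 → l++
[1,6] |-7|<=|9| out[5]=81 → r--
[1,5] |-7|<=|8| out[4]=64 → r--
[1,4] |-7|>|3| out[3]=49 → l++
[2,4] |-3|<=|3| out[2]=9 → r--
[2,3] |-3|>|1| out[1]=9 → l++
[3,3] |1|<=|1| out[0]=1 → r--

[1, 9, 9, 49, 64, 81, 100, 121, 196, 400]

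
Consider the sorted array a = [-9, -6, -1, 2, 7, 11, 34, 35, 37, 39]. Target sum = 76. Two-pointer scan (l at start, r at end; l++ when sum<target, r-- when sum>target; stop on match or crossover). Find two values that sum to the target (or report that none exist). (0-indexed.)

(37, 39)

l=0 r=9: -9+39=30 <76, l++
l=1 r=9: -6+39=33 <76, l++
l=2 r=9: -1+39=38 <76, l++
l=3 r=9: 2+39=41 <76, l++
l=4 r=9: 7+39=46 <76, l++
l=5 r=9: 11+39=50 <76, l++
l=6 r=9: 34+39=73 <76, l++
l=7 r=9: 35+39=74 <76, l++
l=8 r=9: 37+39=76, found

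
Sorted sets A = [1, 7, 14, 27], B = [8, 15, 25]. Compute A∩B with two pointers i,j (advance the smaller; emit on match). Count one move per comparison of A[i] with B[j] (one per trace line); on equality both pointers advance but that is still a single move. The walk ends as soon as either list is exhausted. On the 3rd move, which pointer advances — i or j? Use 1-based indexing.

j

i=1 j=1: 1<8, i++
i=2 j=1: 7<8, i++
i=3 j=1: 14>8, j++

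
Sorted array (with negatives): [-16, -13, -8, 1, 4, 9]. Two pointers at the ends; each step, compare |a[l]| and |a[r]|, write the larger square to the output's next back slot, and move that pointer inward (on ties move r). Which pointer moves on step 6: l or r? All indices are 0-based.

l=0 r=5: |-16|>|9| out[5]=256, l++
l=1 r=5: |-13|>|9| out[4]=169, l++
l=2 r=5: |-8|<=|9| out[3]=81, r--
l=2 r=4: |-8|>|4| out[2]=64, l++
l=3 r=4: |1|<=|4| out[1]=16, r--
l=3 r=3: |1|<=|1| out[0]=1, r--

r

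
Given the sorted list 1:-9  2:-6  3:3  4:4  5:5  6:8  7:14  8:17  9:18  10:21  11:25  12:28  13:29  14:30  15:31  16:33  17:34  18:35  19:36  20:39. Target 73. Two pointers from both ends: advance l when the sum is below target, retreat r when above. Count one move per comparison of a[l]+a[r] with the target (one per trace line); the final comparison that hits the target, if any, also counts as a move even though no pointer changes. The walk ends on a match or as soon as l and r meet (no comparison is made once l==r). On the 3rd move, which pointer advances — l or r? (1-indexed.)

l

l=1 r=20: -9+39=30 <73, l++
l=2 r=20: -6+39=33 <73, l++
l=3 r=20: 3+39=42 <73, l++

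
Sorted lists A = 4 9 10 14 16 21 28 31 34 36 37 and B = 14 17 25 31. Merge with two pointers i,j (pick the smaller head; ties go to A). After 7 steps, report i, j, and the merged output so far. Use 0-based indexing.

i=5, j=2, merged so far=[4, 9, 10, 14, 14, 16, 17]

i=0 j=0: A[i]=4<=B[j]=14 take 4, i++
i=1 j=0: A[i]=9<=B[j]=14 take 9, i++
i=2 j=0: A[i]=10<=B[j]=14 take 10, i++
i=3 j=0: A[i]=14<=B[j]=14 take 14, i++
i=4 j=0: A[i]=16>B[j]=14 take 14, j++
i=4 j=1: A[i]=16<=B[j]=17 take 16, i++
i=5 j=1: A[i]=21>B[j]=17 take 17, j++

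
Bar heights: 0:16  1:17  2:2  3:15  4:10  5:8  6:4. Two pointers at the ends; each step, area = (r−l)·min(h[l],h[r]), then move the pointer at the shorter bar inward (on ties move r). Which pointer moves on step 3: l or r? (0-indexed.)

r

[0,6] min(16,4)*6=24 best=24 * → r--
[0,5] min(16,8)*5=40 best=40 * → r--
[0,4] min(16,10)*4=40 best=40 → r--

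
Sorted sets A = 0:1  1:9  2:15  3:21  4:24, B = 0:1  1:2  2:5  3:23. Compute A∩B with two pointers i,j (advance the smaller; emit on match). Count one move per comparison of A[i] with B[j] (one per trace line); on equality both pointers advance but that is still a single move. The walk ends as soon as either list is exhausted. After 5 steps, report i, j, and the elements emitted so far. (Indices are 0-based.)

i=0 j=0: 1==1 emit, i++,j++
i=1 j=1: 9>2, j++
i=1 j=2: 9>5, j++
i=1 j=3: 9<23, i++
i=2 j=3: 15<23, i++

i=3, j=3, emitted=[1]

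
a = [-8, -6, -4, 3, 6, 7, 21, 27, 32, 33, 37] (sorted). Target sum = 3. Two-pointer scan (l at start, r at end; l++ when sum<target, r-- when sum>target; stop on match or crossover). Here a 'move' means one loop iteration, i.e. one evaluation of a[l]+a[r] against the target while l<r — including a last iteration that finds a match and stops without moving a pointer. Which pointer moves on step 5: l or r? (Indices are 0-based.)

r

[0,10] -8+37=29 >3 → r--
[0,9] -8+33=25 >3 → r--
[0,8] -8+32=24 >3 → r--
[0,7] -8+27=19 >3 → r--
[0,6] -8+21=13 >3 → r--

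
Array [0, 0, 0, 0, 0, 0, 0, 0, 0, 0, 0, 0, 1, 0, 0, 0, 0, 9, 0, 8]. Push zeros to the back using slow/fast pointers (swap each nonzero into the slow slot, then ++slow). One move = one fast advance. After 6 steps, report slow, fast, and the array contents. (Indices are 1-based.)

(s=1,f=1) a[fast]=0 → fast++
(s=1,f=2) a[fast]=0 → fast++
(s=1,f=3) a[fast]=0 → fast++
(s=1,f=4) a[fast]=0 → fast++
(s=1,f=5) a[fast]=0 → fast++
(s=1,f=6) a[fast]=0 → fast++

slow=1, fast=7, a=[0, 0, 0, 0, 0, 0, 0, 0, 0, 0, 0, 0, 1, 0, 0, 0, 0, 9, 0, 8]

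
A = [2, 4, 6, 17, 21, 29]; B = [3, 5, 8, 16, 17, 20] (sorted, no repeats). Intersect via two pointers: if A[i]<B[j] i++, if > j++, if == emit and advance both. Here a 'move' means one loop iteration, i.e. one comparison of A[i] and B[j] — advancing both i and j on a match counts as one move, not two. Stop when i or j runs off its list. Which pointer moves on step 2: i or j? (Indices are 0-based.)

[i=0,j=0] 2<3 → i++
[i=1,j=0] 4>3 → j++

j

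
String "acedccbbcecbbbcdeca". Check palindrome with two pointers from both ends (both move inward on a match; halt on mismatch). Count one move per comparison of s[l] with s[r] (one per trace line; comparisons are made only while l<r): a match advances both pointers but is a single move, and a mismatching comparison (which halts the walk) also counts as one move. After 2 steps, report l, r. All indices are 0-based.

l=0 r=18: 'a'=='a', l++,r--
l=1 r=17: 'c'=='c', l++,r--

l=2, r=16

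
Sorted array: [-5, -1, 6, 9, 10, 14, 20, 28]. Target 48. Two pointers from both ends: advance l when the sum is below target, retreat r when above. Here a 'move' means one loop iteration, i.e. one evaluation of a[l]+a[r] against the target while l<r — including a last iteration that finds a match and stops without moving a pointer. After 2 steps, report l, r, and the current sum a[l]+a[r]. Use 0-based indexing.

l=2, r=7, sum=34

l=0 r=7: -5+28=23 <48, l++
l=1 r=7: -1+28=27 <48, l++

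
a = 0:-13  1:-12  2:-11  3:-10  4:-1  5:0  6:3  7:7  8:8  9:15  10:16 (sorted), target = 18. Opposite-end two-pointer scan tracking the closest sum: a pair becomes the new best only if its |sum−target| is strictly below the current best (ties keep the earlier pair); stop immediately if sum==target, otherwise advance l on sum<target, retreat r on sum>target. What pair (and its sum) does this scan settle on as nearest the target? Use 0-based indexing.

pair (3, 15) with sum 18 (|Δ|=0)

l=0 r=10: -13+16=3 d=15 *, l++
l=1 r=10: -12+16=4 d=14 *, l++
l=2 r=10: -11+16=5 d=13 *, l++
l=3 r=10: -10+16=6 d=12 *, l++
l=4 r=10: -1+16=15 d=3 *, l++
l=5 r=10: 0+16=16 d=2 *, l++
l=6 r=10: 3+16=19 d=1 *, r--
l=6 r=9: 3+15=18 d=0 *, stop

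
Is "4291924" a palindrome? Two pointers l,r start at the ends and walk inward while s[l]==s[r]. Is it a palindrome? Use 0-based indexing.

palindrome

[0,6] '4'=='4' → l++,r--
[1,5] '2'=='2' → l++,r--
[2,4] '9'=='9' → l++,r--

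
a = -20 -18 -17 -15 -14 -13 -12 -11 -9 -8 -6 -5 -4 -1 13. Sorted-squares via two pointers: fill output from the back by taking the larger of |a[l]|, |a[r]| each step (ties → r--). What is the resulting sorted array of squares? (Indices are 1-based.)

[1, 16, 25, 36, 64, 81, 121, 144, 169, 169, 196, 225, 289, 324, 400]

l=1 r=15: |-20|>|13| out[15]=400, l++
l=2 r=15: |-18|>|13| out[14]=324, l++
l=3 r=15: |-17|>|13| out[13]=289, l++
l=4 r=15: |-15|>|13| out[12]=225, l++
l=5 r=15: |-14|>|13| out[11]=196, l++
l=6 r=15: |-13|<=|13| out[10]=169, r--
l=6 r=14: |-13|>|-1| out[9]=169, l++
l=7 r=14: |-12|>|-1| out[8]=144, l++
l=8 r=14: |-11|>|-1| out[7]=121, l++
l=9 r=14: |-9|>|-1| out[6]=81, l++
l=10 r=14: |-8|>|-1| out[5]=64, l++
l=11 r=14: |-6|>|-1| out[4]=36, l++
l=12 r=14: |-5|>|-1| out[3]=25, l++
l=13 r=14: |-4|>|-1| out[2]=16, l++
l=14 r=14: |-1|<=|-1| out[1]=1, r--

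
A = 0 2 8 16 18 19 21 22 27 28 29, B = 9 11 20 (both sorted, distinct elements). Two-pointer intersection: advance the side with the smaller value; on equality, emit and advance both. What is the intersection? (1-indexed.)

i=1 j=1: 0<9, i++
i=2 j=1: 2<9, i++
i=3 j=1: 8<9, i++
i=4 j=1: 16>9, j++
i=4 j=2: 16>11, j++
i=4 j=3: 16<20, i++
i=5 j=3: 18<20, i++
i=6 j=3: 19<20, i++
i=7 j=3: 21>20, j++

intersection = []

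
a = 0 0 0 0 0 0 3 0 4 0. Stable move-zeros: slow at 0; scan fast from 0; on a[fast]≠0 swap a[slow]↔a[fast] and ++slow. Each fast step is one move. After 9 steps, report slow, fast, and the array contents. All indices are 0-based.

slow=2, fast=9, a=[3, 4, 0, 0, 0, 0, 0, 0, 0, 0]

slow=0 fast=0: a[fast]=0, fast++
slow=0 fast=1: a[fast]=0, fast++
slow=0 fast=2: a[fast]=0, fast++
slow=0 fast=3: a[fast]=0, fast++
slow=0 fast=4: a[fast]=0, fast++
slow=0 fast=5: a[fast]=0, fast++
slow=0 fast=6: a[fast]=3≠0 swap→a[0]=3, slow++,fast++
slow=1 fast=7: a[fast]=0, fast++
slow=1 fast=8: a[fast]=4≠0 swap→a[1]=4, slow++,fast++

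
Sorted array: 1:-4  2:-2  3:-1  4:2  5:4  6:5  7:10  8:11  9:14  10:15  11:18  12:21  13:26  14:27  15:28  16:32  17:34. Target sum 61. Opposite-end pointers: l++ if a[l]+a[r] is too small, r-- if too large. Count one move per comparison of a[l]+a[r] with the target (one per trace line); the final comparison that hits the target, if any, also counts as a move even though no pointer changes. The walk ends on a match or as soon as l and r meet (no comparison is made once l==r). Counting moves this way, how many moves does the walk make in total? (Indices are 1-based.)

14 moves

l=1 r=17: -4+34=30 <61, l++
l=2 r=17: -2+34=32 <61, l++
l=3 r=17: -1+34=33 <61, l++
l=4 r=17: 2+34=36 <61, l++
l=5 r=17: 4+34=38 <61, l++
l=6 r=17: 5+34=39 <61, l++
l=7 r=17: 10+34=44 <61, l++
l=8 r=17: 11+34=45 <61, l++
l=9 r=17: 14+34=48 <61, l++
l=10 r=17: 15+34=49 <61, l++
l=11 r=17: 18+34=52 <61, l++
l=12 r=17: 21+34=55 <61, l++
l=13 r=17: 26+34=60 <61, l++
l=14 r=17: 27+34=61, found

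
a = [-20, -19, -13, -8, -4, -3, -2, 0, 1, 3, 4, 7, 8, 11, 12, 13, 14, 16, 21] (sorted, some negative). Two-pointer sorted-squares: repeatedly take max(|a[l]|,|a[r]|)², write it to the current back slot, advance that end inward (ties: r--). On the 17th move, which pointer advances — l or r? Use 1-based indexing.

l

l=1 r=19: |-20|<=|21| out[19]=441, r--
l=1 r=18: |-20|>|16| out[18]=400, l++
l=2 r=18: |-19|>|16| out[17]=361, l++
l=3 r=18: |-13|<=|16| out[16]=256, r--
l=3 r=17: |-13|<=|14| out[15]=196, r--
l=3 r=16: |-13|<=|13| out[14]=169, r--
l=3 r=15: |-13|>|12| out[13]=169, l++
l=4 r=15: |-8|<=|12| out[12]=144, r--
l=4 r=14: |-8|<=|11| out[11]=121, r--
l=4 r=13: |-8|<=|8| out[10]=64, r--
l=4 r=12: |-8|>|7| out[9]=64, l++
l=5 r=12: |-4|<=|7| out[8]=49, r--
l=5 r=11: |-4|<=|4| out[7]=16, r--
l=5 r=10: |-4|>|3| out[6]=16, l++
l=6 r=10: |-3|<=|3| out[5]=9, r--
l=6 r=9: |-3|>|1| out[4]=9, l++
l=7 r=9: |-2|>|1| out[3]=4, l++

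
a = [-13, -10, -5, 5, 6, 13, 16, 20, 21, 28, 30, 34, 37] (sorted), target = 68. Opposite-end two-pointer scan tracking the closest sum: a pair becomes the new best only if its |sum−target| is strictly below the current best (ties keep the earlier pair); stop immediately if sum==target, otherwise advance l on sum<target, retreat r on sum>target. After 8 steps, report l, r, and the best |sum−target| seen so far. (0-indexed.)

l=8, r=12, best |Δ|=11

[0,12] -13+37=24 d=44 * → l++
[1,12] -10+37=27 d=41 * → l++
[2,12] -5+37=32 d=36 * → l++
[3,12] 5+37=42 d=26 * → l++
[4,12] 6+37=43 d=25 * → l++
[5,12] 13+37=50 d=18 * → l++
[6,12] 16+37=53 d=15 * → l++
[7,12] 20+37=57 d=11 * → l++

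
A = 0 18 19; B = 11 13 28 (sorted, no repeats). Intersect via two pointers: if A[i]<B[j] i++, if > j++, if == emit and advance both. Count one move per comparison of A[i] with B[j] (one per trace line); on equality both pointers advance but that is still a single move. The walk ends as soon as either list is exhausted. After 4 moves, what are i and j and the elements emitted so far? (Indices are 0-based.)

i=2, j=2, emitted=[]

[i=0,j=0] 0<11 → i++
[i=1,j=0] 18>11 → j++
[i=1,j=1] 18>13 → j++
[i=1,j=2] 18<28 → i++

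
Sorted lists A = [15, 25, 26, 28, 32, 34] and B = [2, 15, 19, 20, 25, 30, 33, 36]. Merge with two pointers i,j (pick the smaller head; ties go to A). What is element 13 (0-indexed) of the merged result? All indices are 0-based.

[i=0,j=0] A[i]=15>B[j]=2 take 2 → j++
[i=0,j=1] A[i]=15<=B[j]=15 take 15 → i++
[i=1,j=1] A[i]=25>B[j]=15 take 15 → j++
[i=1,j=2] A[i]=25>B[j]=19 take 19 → j++
[i=1,j=3] A[i]=25>B[j]=20 take 20 → j++
[i=1,j=4] A[i]=25<=B[j]=25 take 25 → i++
[i=2,j=4] A[i]=26>B[j]=25 take 25 → j++
[i=2,j=5] A[i]=26<=B[j]=30 take 26 → i++
[i=3,j=5] A[i]=28<=B[j]=30 take 28 → i++
[i=4,j=5] A[i]=32>B[j]=30 take 30 → j++
[i=4,j=6] A[i]=32<=B[j]=33 take 32 → i++
[i=5,j=6] A[i]=34>B[j]=33 take 33 → j++
[i=5,j=7] A[i]=34<=B[j]=36 take 34 → i++
[i=6,j=7] A done, take B[j]=36 → j++

merged[13] = 36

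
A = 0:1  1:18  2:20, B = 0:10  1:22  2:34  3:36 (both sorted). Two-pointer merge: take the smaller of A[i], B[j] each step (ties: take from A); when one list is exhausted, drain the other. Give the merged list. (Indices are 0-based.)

[i=0,j=0] A[i]=1<=B[j]=10 take 1 → i++
[i=1,j=0] A[i]=18>B[j]=10 take 10 → j++
[i=1,j=1] A[i]=18<=B[j]=22 take 18 → i++
[i=2,j=1] A[i]=20<=B[j]=22 take 20 → i++
[i=3,j=1] A done, take B[j]=22 → j++
[i=3,j=2] A done, take B[j]=34 → j++
[i=3,j=3] A done, take B[j]=36 → j++

[1, 10, 18, 20, 22, 34, 36]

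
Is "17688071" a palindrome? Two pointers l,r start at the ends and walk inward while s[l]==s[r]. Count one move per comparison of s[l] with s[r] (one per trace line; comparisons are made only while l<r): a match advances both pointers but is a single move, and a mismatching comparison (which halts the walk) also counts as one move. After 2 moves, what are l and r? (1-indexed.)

l=3, r=6

l=1 r=8: '1'=='1', l++,r--
l=2 r=7: '7'=='7', l++,r--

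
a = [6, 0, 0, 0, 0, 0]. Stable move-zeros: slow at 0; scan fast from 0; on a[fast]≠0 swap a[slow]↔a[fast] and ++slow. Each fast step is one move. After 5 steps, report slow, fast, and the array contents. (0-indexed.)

slow=0 fast=0: a[fast]=6≠0 swap→a[0]=6, slow++,fast++
slow=1 fast=1: a[fast]=0, fast++
slow=1 fast=2: a[fast]=0, fast++
slow=1 fast=3: a[fast]=0, fast++
slow=1 fast=4: a[fast]=0, fast++

slow=1, fast=5, a=[6, 0, 0, 0, 0, 0]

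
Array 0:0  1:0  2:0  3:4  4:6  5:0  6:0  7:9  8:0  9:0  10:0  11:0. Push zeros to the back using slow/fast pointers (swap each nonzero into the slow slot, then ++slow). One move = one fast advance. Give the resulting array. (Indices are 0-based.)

[4, 6, 9, 0, 0, 0, 0, 0, 0, 0, 0, 0]

slow=0 fast=0: a[fast]=0, fast++
slow=0 fast=1: a[fast]=0, fast++
slow=0 fast=2: a[fast]=0, fast++
slow=0 fast=3: a[fast]=4≠0 swap→a[0]=4, slow++,fast++
slow=1 fast=4: a[fast]=6≠0 swap→a[1]=6, slow++,fast++
slow=2 fast=5: a[fast]=0, fast++
slow=2 fast=6: a[fast]=0, fast++
slow=2 fast=7: a[fast]=9≠0 swap→a[2]=9, slow++,fast++
slow=3 fast=8: a[fast]=0, fast++
slow=3 fast=9: a[fast]=0, fast++
slow=3 fast=10: a[fast]=0, fast++
slow=3 fast=11: a[fast]=0, fast++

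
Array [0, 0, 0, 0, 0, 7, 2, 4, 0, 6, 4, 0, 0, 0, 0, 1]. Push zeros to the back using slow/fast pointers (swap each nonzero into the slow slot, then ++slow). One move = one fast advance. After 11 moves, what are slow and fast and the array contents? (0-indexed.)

slow=5, fast=11, a=[7, 2, 4, 6, 4, 0, 0, 0, 0, 0, 0, 0, 0, 0, 0, 1]

slow=0 fast=0: a[fast]=0, fast++
slow=0 fast=1: a[fast]=0, fast++
slow=0 fast=2: a[fast]=0, fast++
slow=0 fast=3: a[fast]=0, fast++
slow=0 fast=4: a[fast]=0, fast++
slow=0 fast=5: a[fast]=7≠0 swap→a[0]=7, slow++,fast++
slow=1 fast=6: a[fast]=2≠0 swap→a[1]=2, slow++,fast++
slow=2 fast=7: a[fast]=4≠0 swap→a[2]=4, slow++,fast++
slow=3 fast=8: a[fast]=0, fast++
slow=3 fast=9: a[fast]=6≠0 swap→a[3]=6, slow++,fast++
slow=4 fast=10: a[fast]=4≠0 swap→a[4]=4, slow++,fast++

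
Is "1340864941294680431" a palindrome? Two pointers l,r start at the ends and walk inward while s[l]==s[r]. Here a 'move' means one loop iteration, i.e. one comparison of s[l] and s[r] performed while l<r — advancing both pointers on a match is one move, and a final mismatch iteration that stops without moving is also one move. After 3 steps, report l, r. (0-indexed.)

l=0 r=18: '1'=='1', l++,r--
l=1 r=17: '3'=='3', l++,r--
l=2 r=16: '4'=='4', l++,r--

l=3, r=15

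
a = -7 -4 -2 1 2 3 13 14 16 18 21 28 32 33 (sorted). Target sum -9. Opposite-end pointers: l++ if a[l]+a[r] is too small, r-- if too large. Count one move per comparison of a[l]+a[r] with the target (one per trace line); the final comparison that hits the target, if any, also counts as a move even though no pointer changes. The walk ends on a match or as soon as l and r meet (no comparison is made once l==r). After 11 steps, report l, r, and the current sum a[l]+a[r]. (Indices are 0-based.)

l=0, r=2, sum=-9

[0,13] -7+33=26 >-9 → r--
[0,12] -7+32=25 >-9 → r--
[0,11] -7+28=21 >-9 → r--
[0,10] -7+21=14 >-9 → r--
[0,9] -7+18=11 >-9 → r--
[0,8] -7+16=9 >-9 → r--
[0,7] -7+14=7 >-9 → r--
[0,6] -7+13=6 >-9 → r--
[0,5] -7+3=-4 >-9 → r--
[0,4] -7+2=-5 >-9 → r--
[0,3] -7+1=-6 >-9 → r--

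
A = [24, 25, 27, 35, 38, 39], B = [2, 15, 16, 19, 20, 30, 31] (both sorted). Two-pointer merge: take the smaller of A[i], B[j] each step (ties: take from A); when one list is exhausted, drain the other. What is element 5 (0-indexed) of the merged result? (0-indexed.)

[i=0,j=0] A[i]=24>B[j]=2 take 2 → j++
[i=0,j=1] A[i]=24>B[j]=15 take 15 → j++
[i=0,j=2] A[i]=24>B[j]=16 take 16 → j++
[i=0,j=3] A[i]=24>B[j]=19 take 19 → j++
[i=0,j=4] A[i]=24>B[j]=20 take 20 → j++
[i=0,j=5] A[i]=24<=B[j]=30 take 24 → i++
[i=1,j=5] A[i]=25<=B[j]=30 take 25 → i++
[i=2,j=5] A[i]=27<=B[j]=30 take 27 → i++
[i=3,j=5] A[i]=35>B[j]=30 take 30 → j++
[i=3,j=6] A[i]=35>B[j]=31 take 31 → j++
[i=3,j=7] B done, take A[i]=35 → i++
[i=4,j=7] B done, take A[i]=38 → i++
[i=5,j=7] B done, take A[i]=39 → i++

merged[5] = 24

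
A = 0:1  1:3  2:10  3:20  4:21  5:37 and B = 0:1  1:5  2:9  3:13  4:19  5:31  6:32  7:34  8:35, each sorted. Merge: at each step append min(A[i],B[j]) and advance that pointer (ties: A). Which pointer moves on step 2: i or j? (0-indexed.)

[i=0,j=0] A[i]=1<=B[j]=1 take 1 → i++
[i=1,j=0] A[i]=3>B[j]=1 take 1 → j++

j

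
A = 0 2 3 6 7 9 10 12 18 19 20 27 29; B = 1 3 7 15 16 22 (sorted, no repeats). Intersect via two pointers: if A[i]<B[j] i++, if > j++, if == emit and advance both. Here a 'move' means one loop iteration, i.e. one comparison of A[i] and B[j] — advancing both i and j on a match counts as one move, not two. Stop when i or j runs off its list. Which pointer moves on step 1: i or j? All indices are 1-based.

i=1 j=1: 0<1, i++

i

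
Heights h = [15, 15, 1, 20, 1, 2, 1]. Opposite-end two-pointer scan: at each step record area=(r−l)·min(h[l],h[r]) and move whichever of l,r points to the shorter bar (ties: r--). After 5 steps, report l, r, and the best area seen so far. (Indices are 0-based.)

l=0 r=6: min(15,1)*6=6 best=6 *, r--
l=0 r=5: min(15,2)*5=10 best=10 *, r--
l=0 r=4: min(15,1)*4=4 best=10, r--
l=0 r=3: min(15,20)*3=45 best=45 *, l++
l=1 r=3: min(15,20)*2=30 best=45, l++

l=2, r=3, best area=45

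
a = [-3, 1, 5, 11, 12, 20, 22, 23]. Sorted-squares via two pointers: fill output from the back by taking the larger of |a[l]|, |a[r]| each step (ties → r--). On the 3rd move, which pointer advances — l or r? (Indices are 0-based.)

r

l=0 r=7: |-3|<=|23| out[7]=529, r--
l=0 r=6: |-3|<=|22| out[6]=484, r--
l=0 r=5: |-3|<=|20| out[5]=400, r--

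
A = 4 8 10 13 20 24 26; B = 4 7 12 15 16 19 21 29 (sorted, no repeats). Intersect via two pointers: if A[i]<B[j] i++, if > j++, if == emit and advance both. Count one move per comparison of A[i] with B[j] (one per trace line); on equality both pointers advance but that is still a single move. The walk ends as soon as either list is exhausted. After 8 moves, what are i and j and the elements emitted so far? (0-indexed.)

i=4, j=5, emitted=[4]

[i=0,j=0] 4==4 emit → i++,j++
[i=1,j=1] 8>7 → j++
[i=1,j=2] 8<12 → i++
[i=2,j=2] 10<12 → i++
[i=3,j=2] 13>12 → j++
[i=3,j=3] 13<15 → i++
[i=4,j=3] 20>15 → j++
[i=4,j=4] 20>16 → j++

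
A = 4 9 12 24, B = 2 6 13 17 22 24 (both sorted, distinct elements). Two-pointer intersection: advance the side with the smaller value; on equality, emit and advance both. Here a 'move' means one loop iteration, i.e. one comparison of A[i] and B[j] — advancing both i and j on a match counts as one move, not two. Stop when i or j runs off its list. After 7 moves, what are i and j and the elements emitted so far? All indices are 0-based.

i=3, j=4, emitted=[]

i=0 j=0: 4>2, j++
i=0 j=1: 4<6, i++
i=1 j=1: 9>6, j++
i=1 j=2: 9<13, i++
i=2 j=2: 12<13, i++
i=3 j=2: 24>13, j++
i=3 j=3: 24>17, j++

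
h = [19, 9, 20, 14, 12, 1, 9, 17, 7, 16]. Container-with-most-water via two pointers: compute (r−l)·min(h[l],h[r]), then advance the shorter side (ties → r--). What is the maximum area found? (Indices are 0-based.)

[0,9] min(19,16)*9=144 best=144 * → r--
[0,8] min(19,7)*8=56 best=144 → r--
[0,7] min(19,17)*7=119 best=144 → r--
[0,6] min(19,9)*6=54 best=144 → r--
[0,5] min(19,1)*5=5 best=144 → r--
[0,4] min(19,12)*4=48 best=144 → r--
[0,3] min(19,14)*3=42 best=144 → r--
[0,2] min(19,20)*2=38 best=144 → l++
[1,2] min(9,20)*1=9 best=144 → l++

max area = 144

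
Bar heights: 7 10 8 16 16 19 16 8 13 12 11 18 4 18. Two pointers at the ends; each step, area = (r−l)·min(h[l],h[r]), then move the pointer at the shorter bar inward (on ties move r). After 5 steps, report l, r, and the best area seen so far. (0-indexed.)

l=0 r=13: min(7,18)*13=91 best=91 *, l++
l=1 r=13: min(10,18)*12=120 best=120 *, l++
l=2 r=13: min(8,18)*11=88 best=120, l++
l=3 r=13: min(16,18)*10=160 best=160 *, l++
l=4 r=13: min(16,18)*9=144 best=160, l++

l=5, r=13, best area=160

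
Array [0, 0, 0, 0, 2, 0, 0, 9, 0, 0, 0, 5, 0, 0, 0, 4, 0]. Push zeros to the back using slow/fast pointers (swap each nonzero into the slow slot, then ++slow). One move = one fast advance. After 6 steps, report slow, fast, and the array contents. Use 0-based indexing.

slow=1, fast=6, a=[2, 0, 0, 0, 0, 0, 0, 9, 0, 0, 0, 5, 0, 0, 0, 4, 0]

(s=0,f=0) a[fast]=0 → fast++
(s=0,f=1) a[fast]=0 → fast++
(s=0,f=2) a[fast]=0 → fast++
(s=0,f=3) a[fast]=0 → fast++
(s=0,f=4) a[fast]=2≠0 swap→a[0]=2 → slow++,fast++
(s=1,f=5) a[fast]=0 → fast++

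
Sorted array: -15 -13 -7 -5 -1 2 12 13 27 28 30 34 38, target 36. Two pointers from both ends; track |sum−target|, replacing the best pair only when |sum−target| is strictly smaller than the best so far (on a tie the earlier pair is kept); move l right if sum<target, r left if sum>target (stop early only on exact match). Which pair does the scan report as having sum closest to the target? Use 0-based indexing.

l=0 r=12: -15+38=23 d=13 *, l++
l=1 r=12: -13+38=25 d=11 *, l++
l=2 r=12: -7+38=31 d=5 *, l++
l=3 r=12: -5+38=33 d=3 *, l++
l=4 r=12: -1+38=37 d=1 *, r--
l=4 r=11: -1+34=33 d=3, l++
l=5 r=11: 2+34=36 d=0 *, stop

pair (2, 34) with sum 36 (|Δ|=0)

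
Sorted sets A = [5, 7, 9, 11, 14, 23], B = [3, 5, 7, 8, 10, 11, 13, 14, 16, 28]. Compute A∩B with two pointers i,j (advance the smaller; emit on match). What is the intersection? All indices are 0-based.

i=0 j=0: 5>3, j++
i=0 j=1: 5==5 emit, i++,j++
i=1 j=2: 7==7 emit, i++,j++
i=2 j=3: 9>8, j++
i=2 j=4: 9<10, i++
i=3 j=4: 11>10, j++
i=3 j=5: 11==11 emit, i++,j++
i=4 j=6: 14>13, j++
i=4 j=7: 14==14 emit, i++,j++
i=5 j=8: 23>16, j++
i=5 j=9: 23<28, i++

intersection = [5, 7, 11, 14]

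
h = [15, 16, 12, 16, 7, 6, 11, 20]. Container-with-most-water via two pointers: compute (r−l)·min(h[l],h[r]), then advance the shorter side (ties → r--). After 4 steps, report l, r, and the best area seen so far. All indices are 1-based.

l=5, r=8, best area=105

[1,8] min(15,20)*7=105 best=105 * → l++
[2,8] min(16,20)*6=96 best=105 → l++
[3,8] min(12,20)*5=60 best=105 → l++
[4,8] min(16,20)*4=64 best=105 → l++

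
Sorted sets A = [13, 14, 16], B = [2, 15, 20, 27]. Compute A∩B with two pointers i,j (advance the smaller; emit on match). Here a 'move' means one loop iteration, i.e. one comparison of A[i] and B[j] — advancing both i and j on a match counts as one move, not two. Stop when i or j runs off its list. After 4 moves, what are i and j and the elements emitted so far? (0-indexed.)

i=0 j=0: 13>2, j++
i=0 j=1: 13<15, i++
i=1 j=1: 14<15, i++
i=2 j=1: 16>15, j++

i=2, j=2, emitted=[]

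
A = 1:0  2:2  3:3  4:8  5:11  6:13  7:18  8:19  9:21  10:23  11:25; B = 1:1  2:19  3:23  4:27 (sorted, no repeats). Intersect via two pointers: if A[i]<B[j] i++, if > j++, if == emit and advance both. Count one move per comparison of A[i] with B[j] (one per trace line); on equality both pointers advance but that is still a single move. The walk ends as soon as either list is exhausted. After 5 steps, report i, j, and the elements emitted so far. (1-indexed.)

i=5, j=2, emitted=[]

i=1 j=1: 0<1, i++
i=2 j=1: 2>1, j++
i=2 j=2: 2<19, i++
i=3 j=2: 3<19, i++
i=4 j=2: 8<19, i++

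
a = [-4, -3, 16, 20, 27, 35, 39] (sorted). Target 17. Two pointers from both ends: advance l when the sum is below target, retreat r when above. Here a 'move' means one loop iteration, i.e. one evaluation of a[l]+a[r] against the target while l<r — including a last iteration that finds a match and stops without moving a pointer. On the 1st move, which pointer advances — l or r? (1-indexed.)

l=1 r=7: -4+39=35 >17, r--

r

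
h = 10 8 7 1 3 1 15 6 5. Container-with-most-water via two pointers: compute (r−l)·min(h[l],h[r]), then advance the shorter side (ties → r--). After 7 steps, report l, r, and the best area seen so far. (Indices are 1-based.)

l=1 r=9: min(10,5)*8=40 best=40 *, r--
l=1 r=8: min(10,6)*7=42 best=42 *, r--
l=1 r=7: min(10,15)*6=60 best=60 *, l++
l=2 r=7: min(8,15)*5=40 best=60, l++
l=3 r=7: min(7,15)*4=28 best=60, l++
l=4 r=7: min(1,15)*3=3 best=60, l++
l=5 r=7: min(3,15)*2=6 best=60, l++

l=6, r=7, best area=60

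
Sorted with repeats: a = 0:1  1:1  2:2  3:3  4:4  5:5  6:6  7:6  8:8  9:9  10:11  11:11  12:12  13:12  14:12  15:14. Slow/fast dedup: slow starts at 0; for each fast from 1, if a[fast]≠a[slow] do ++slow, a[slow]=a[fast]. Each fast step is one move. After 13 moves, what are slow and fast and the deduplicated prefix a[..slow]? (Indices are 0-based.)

slow=9, fast=14, prefix=[1, 2, 3, 4, 5, 6, 8, 9, 11, 12]

slow=0 fast=1: a[fast]=1=a[slow] dup, fast++
slow=0 fast=2: a[fast]=2≠a[slow]=1 write a[1]=2, slow++,fast++
slow=1 fast=3: a[fast]=3≠a[slow]=2 write a[2]=3, slow++,fast++
slow=2 fast=4: a[fast]=4≠a[slow]=3 write a[3]=4, slow++,fast++
slow=3 fast=5: a[fast]=5≠a[slow]=4 write a[4]=5, slow++,fast++
slow=4 fast=6: a[fast]=6≠a[slow]=5 write a[5]=6, slow++,fast++
slow=5 fast=7: a[fast]=6=a[slow] dup, fast++
slow=5 fast=8: a[fast]=8≠a[slow]=6 write a[6]=8, slow++,fast++
slow=6 fast=9: a[fast]=9≠a[slow]=8 write a[7]=9, slow++,fast++
slow=7 fast=10: a[fast]=11≠a[slow]=9 write a[8]=11, slow++,fast++
slow=8 fast=11: a[fast]=11=a[slow] dup, fast++
slow=8 fast=12: a[fast]=12≠a[slow]=11 write a[9]=12, slow++,fast++
slow=9 fast=13: a[fast]=12=a[slow] dup, fast++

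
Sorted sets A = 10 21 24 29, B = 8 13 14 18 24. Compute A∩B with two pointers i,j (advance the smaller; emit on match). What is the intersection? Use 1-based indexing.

[i=1,j=1] 10>8 → j++
[i=1,j=2] 10<13 → i++
[i=2,j=2] 21>13 → j++
[i=2,j=3] 21>14 → j++
[i=2,j=4] 21>18 → j++
[i=2,j=5] 21<24 → i++
[i=3,j=5] 24==24 emit → i++,j++

intersection = [24]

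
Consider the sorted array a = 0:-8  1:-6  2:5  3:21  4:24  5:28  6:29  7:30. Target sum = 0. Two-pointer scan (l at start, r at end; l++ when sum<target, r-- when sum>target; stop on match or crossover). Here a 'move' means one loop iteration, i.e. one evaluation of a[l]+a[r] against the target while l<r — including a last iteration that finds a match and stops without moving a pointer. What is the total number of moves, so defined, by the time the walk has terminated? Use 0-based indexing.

7 moves

[0,7] -8+30=22 >0 → r--
[0,6] -8+29=21 >0 → r--
[0,5] -8+28=20 >0 → r--
[0,4] -8+24=16 >0 → r--
[0,3] -8+21=13 >0 → r--
[0,2] -8+5=-3 <0 → l++
[1,2] -6+5=-1 <0 → l++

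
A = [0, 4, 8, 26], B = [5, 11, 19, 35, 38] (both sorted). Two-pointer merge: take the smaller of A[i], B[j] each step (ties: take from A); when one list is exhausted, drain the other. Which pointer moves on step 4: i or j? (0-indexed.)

[i=0,j=0] A[i]=0<=B[j]=5 take 0 → i++
[i=1,j=0] A[i]=4<=B[j]=5 take 4 → i++
[i=2,j=0] A[i]=8>B[j]=5 take 5 → j++
[i=2,j=1] A[i]=8<=B[j]=11 take 8 → i++

i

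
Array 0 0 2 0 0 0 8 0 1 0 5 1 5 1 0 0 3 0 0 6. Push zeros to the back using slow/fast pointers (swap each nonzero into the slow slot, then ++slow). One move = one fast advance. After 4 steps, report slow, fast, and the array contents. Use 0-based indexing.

slow=0 fast=0: a[fast]=0, fast++
slow=0 fast=1: a[fast]=0, fast++
slow=0 fast=2: a[fast]=2≠0 swap→a[0]=2, slow++,fast++
slow=1 fast=3: a[fast]=0, fast++

slow=1, fast=4, a=[2, 0, 0, 0, 0, 0, 8, 0, 1, 0, 5, 1, 5, 1, 0, 0, 3, 0, 0, 6]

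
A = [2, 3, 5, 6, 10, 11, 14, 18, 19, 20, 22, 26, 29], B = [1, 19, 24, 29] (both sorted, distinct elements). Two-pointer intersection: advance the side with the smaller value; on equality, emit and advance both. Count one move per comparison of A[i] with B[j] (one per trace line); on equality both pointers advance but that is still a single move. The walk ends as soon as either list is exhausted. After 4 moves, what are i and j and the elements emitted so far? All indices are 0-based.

i=3, j=1, emitted=[]

[i=0,j=0] 2>1 → j++
[i=0,j=1] 2<19 → i++
[i=1,j=1] 3<19 → i++
[i=2,j=1] 5<19 → i++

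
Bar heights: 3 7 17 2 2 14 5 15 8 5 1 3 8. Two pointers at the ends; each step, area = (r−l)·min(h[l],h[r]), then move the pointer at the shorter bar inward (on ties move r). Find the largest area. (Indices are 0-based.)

max area = 80

[0,12] min(3,8)*12=36 best=36 * → l++
[1,12] min(7,8)*11=77 best=77 * → l++
[2,12] min(17,8)*10=80 best=80 * → r--
[2,11] min(17,3)*9=27 best=80 → r--
[2,10] min(17,1)*8=8 best=80 → r--
[2,9] min(17,5)*7=35 best=80 → r--
[2,8] min(17,8)*6=48 best=80 → r--
[2,7] min(17,15)*5=75 best=80 → r--
[2,6] min(17,5)*4=20 best=80 → r--
[2,5] min(17,14)*3=42 best=80 → r--
[2,4] min(17,2)*2=4 best=80 → r--
[2,3] min(17,2)*1=2 best=80 → r--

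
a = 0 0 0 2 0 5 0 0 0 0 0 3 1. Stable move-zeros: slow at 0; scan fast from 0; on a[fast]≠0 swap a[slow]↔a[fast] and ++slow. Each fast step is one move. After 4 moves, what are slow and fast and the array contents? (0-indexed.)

slow=1, fast=4, a=[2, 0, 0, 0, 0, 5, 0, 0, 0, 0, 0, 3, 1]

(s=0,f=0) a[fast]=0 → fast++
(s=0,f=1) a[fast]=0 → fast++
(s=0,f=2) a[fast]=0 → fast++
(s=0,f=3) a[fast]=2≠0 swap→a[0]=2 → slow++,fast++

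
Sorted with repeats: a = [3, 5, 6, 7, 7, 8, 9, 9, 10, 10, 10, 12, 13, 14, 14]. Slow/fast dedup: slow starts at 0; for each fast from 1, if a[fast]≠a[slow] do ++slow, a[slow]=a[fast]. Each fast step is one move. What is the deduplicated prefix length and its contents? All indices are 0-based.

length 10; prefix = [3, 5, 6, 7, 8, 9, 10, 12, 13, 14]

(s=0,f=1) a[fast]=5≠a[slow]=3 write a[1]=5 → slow++,fast++
(s=1,f=2) a[fast]=6≠a[slow]=5 write a[2]=6 → slow++,fast++
(s=2,f=3) a[fast]=7≠a[slow]=6 write a[3]=7 → slow++,fast++
(s=3,f=4) a[fast]=7=a[slow] dup → fast++
(s=3,f=5) a[fast]=8≠a[slow]=7 write a[4]=8 → slow++,fast++
(s=4,f=6) a[fast]=9≠a[slow]=8 write a[5]=9 → slow++,fast++
(s=5,f=7) a[fast]=9=a[slow] dup → fast++
(s=5,f=8) a[fast]=10≠a[slow]=9 write a[6]=10 → slow++,fast++
(s=6,f=9) a[fast]=10=a[slow] dup → fast++
(s=6,f=10) a[fast]=10=a[slow] dup → fast++
(s=6,f=11) a[fast]=12≠a[slow]=10 write a[7]=12 → slow++,fast++
(s=7,f=12) a[fast]=13≠a[slow]=12 write a[8]=13 → slow++,fast++
(s=8,f=13) a[fast]=14≠a[slow]=13 write a[9]=14 → slow++,fast++
(s=9,f=14) a[fast]=14=a[slow] dup → fast++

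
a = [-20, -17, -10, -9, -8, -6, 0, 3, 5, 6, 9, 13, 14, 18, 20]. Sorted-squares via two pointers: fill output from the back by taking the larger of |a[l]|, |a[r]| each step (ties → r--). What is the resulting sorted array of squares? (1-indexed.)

[0, 9, 25, 36, 36, 64, 81, 81, 100, 169, 196, 289, 324, 400, 400]

[1,15] |-20|<=|20| out[15]=400 → r--
[1,14] |-20|>|18| out[14]=400 → l++
[2,14] |-17|<=|18| out[13]=324 → r--
[2,13] |-17|>|14| out[12]=289 → l++
[3,13] |-10|<=|14| out[11]=196 → r--
[3,12] |-10|<=|13| out[10]=169 → r--
[3,11] |-10|>|9| out[9]=100 → l++
[4,11] |-9|<=|9| out[8]=81 → r--
[4,10] |-9|>|6| out[7]=81 → l++
[5,10] |-8|>|6| out[6]=64 → l++
[6,10] |-6|<=|6| out[5]=36 → r--
[6,9] |-6|>|5| out[4]=36 → l++
[7,9] |0|<=|5| out[3]=25 → r--
[7,8] |0|<=|3| out[2]=9 → r--
[7,7] |0|<=|0| out[1]=0 → r--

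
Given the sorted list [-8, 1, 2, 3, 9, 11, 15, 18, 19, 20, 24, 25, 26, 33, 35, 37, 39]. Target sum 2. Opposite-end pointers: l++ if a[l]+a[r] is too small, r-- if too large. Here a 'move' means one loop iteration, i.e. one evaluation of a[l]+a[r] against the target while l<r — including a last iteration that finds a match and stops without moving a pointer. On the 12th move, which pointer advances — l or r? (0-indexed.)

r

[0,16] -8+39=31 >2 → r--
[0,15] -8+37=29 >2 → r--
[0,14] -8+35=27 >2 → r--
[0,13] -8+33=25 >2 → r--
[0,12] -8+26=18 >2 → r--
[0,11] -8+25=17 >2 → r--
[0,10] -8+24=16 >2 → r--
[0,9] -8+20=12 >2 → r--
[0,8] -8+19=11 >2 → r--
[0,7] -8+18=10 >2 → r--
[0,6] -8+15=7 >2 → r--
[0,5] -8+11=3 >2 → r--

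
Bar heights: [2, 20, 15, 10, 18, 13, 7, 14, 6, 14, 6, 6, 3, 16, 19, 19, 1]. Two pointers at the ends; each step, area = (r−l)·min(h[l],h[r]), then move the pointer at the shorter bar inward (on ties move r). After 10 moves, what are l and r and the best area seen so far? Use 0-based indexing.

l=0 r=16: min(2,1)*16=16 best=16 *, r--
l=0 r=15: min(2,19)*15=30 best=30 *, l++
l=1 r=15: min(20,19)*14=266 best=266 *, r--
l=1 r=14: min(20,19)*13=247 best=266, r--
l=1 r=13: min(20,16)*12=192 best=266, r--
l=1 r=12: min(20,3)*11=33 best=266, r--
l=1 r=11: min(20,6)*10=60 best=266, r--
l=1 r=10: min(20,6)*9=54 best=266, r--
l=1 r=9: min(20,14)*8=112 best=266, r--
l=1 r=8: min(20,6)*7=42 best=266, r--

l=1, r=7, best area=266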